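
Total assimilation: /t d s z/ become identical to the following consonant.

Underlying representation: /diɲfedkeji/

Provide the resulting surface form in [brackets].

[diɲfekkeji]

/d/ before /k/ → [k] (total assimilation)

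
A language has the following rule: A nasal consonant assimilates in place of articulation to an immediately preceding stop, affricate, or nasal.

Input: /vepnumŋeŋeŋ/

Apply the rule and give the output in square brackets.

/n/ after /p/ (labial) → [m]
/ŋ/ after /m/ (labial) → [m]

[vepmummeŋeŋ]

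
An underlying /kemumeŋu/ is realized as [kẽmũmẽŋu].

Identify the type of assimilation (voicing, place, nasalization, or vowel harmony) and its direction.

/e/→[ẽ] /u/→[ũ] /e/→[ẽ].
Each target copies a feature from the following segment, so the direction is regressive.

nasalization, regressive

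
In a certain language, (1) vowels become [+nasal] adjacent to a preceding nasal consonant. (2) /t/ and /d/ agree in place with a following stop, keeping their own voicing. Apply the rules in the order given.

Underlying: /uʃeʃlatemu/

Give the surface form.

Rule 1: /u/ after nasal /m/ → [ũ]
After rule 1: uʃeʃlatemũ
Rule 2: no segment meets the rule's conditions; no change.

[uʃeʃlatemũ]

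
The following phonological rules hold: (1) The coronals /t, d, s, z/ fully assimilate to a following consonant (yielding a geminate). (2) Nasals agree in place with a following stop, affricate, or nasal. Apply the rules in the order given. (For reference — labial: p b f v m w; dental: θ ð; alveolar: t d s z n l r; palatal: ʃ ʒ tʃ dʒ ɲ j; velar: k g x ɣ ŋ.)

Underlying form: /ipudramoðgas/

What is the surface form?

Rule 1: /d/ before /r/ → [r] (total assimilation)
After rule 1: ipurramoðgas
Rule 2: no segment meets the rule's conditions; no change.

[ipurramoðgas]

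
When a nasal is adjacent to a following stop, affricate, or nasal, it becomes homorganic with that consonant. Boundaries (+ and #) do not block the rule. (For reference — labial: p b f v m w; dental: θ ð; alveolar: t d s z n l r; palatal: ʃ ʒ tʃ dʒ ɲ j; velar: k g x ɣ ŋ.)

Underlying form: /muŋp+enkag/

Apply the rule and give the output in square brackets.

/ŋ/ before /p/ (labial) → [m]
/n/ before /k/ (velar) → [ŋ]

[mump+eŋkag]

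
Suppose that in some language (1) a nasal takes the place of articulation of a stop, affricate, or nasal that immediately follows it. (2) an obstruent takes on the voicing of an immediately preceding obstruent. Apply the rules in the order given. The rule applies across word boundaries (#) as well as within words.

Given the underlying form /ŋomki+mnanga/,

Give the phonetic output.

Rule 1: /m/ before /k/ (velar) → [ŋ]
Rule 1: /m/ before /n/ (alveolar) → [n]
Rule 1: /n/ before /g/ (velar) → [ŋ]
After rule 1: ŋoŋki+nnaŋga
Rule 2: no segment meets the rule's conditions; no change.

[ŋoŋki+nnaŋga]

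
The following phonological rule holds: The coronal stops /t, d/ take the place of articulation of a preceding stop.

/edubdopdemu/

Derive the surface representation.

/d/ after /b/ (labial) → [b]
/d/ after /p/ (labial) → [b]

[edubbopbemu]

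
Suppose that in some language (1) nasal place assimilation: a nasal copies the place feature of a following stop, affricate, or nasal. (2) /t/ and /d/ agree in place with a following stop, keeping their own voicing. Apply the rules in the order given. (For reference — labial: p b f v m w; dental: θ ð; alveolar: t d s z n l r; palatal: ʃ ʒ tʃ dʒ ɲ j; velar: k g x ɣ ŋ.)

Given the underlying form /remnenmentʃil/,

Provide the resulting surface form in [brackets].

Rule 1: /m/ before /n/ (alveolar) → [n]
Rule 1: /n/ before /m/ (labial) → [m]
Rule 1: /n/ before /tʃ/ (palatal) → [ɲ]
After rule 1: rennemmeɲtʃil
Rule 2: no segment meets the rule's conditions; no change.

[rennemmeɲtʃil]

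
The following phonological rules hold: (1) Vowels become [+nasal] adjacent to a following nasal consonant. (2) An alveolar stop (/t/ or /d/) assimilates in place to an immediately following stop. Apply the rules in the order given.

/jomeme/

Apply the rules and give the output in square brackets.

Rule 1: /o/ before nasal /m/ → [õ]
Rule 1: /e/ before nasal /m/ → [ẽ]
After rule 1: jõmẽme
Rule 2: no segment meets the rule's conditions; no change.

[jõmẽme]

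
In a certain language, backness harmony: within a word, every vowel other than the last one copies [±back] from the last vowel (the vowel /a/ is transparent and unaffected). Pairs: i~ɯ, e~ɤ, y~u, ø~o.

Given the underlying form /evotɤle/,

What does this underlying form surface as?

/o/ harmonizes with /e/ ([-back]) → [ø]
/ɤ/ harmonizes with /e/ ([-back]) → [e]

[evøtele]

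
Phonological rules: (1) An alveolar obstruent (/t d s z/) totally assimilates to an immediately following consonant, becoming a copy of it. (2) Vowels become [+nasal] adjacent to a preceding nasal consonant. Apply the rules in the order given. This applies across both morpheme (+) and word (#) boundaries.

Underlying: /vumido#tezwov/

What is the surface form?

Rule 1: /z/ before /w/ → [w] (total assimilation)
After rule 1: vumido#tewwov
Rule 2: /i/ after nasal /m/ → [ĩ]

[vumĩdo#tewwov]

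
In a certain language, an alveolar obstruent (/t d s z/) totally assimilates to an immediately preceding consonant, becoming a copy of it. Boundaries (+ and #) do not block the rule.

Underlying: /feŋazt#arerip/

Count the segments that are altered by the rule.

1

/t/ after /z/ → [z] (total assimilation)
1 segment changes.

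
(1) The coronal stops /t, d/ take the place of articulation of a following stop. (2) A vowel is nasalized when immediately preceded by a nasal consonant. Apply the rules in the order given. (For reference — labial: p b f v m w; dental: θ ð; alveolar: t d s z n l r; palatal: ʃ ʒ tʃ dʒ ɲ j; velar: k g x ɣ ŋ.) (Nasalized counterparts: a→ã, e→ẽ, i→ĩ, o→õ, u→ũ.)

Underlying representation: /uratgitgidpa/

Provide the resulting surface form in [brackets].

Rule 1: /t/ before /g/ (velar) → [k]
Rule 1: /t/ before /g/ (velar) → [k]
Rule 1: /d/ before /p/ (labial) → [b]
After rule 1: urakgikgibpa
Rule 2: no segment meets the rule's conditions; no change.

[urakgikgibpa]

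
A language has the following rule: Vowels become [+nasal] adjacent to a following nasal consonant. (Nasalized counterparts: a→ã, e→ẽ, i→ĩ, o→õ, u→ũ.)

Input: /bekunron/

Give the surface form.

/u/ before nasal /n/ → [ũ]
/o/ before nasal /n/ → [õ]

[bekũnrõn]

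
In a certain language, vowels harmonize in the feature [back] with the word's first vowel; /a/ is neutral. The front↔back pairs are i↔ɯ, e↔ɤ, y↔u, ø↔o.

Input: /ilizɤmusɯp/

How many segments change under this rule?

/ɤ/ harmonizes with /i/ ([-back]) → [e]
/u/ harmonizes with /i/ ([-back]) → [y]
/ɯ/ harmonizes with /i/ ([-back]) → [i]
3 segments change.

3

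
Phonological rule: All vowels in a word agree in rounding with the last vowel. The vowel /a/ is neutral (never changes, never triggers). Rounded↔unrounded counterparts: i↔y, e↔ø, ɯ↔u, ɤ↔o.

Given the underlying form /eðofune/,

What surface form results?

[eðɤfɯne]

/o/ harmonizes with /e/ ([-round]) → [ɤ]
/u/ harmonizes with /e/ ([-round]) → [ɯ]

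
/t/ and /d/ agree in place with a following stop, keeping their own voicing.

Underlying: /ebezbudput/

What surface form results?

/d/ before /p/ (labial) → [b]

[ebezbubput]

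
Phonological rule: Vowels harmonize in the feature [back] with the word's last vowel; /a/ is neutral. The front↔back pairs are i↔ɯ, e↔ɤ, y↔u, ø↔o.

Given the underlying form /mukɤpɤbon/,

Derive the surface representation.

[mukɤpɤbon]

no segment meets the rule's conditions; no change.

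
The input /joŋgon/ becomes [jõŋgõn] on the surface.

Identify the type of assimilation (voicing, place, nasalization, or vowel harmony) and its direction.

/o/→[õ] /o/→[õ].
Each target copies a feature from the following segment, so the direction is regressive.

nasalization, regressive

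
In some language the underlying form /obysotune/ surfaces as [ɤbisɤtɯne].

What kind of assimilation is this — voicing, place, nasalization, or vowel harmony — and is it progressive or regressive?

vowel harmony, regressive

/o/→[ɤ] /y/→[i] /o/→[ɤ] /u/→[ɯ].
Vowels agree with the last vowel, so the harmony is regressive.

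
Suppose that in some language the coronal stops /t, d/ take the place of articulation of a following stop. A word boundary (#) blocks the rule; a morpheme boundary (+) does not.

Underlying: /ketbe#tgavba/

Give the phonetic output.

/t/ before /b/ (labial) → [p]
/t/ before /g/ (velar) → [k]

[kepbe#kgavba]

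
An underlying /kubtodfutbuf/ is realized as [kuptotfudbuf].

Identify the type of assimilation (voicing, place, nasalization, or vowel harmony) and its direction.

/b/→[p] /d/→[t] /t/→[d].
Each target copies a feature from the following segment, so the direction is regressive.

voicing assimilation, regressive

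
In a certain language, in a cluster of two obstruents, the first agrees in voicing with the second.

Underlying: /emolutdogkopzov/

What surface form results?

[emoluddokkobzov]

/t/ before /d/ (voiced) → [d]
/g/ before /k/ (voiceless) → [k]
/p/ before /z/ (voiced) → [b]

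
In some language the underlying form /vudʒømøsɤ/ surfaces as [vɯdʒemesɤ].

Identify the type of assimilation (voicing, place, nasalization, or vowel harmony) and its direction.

vowel harmony, regressive

/u/→[ɯ] /ø/→[e] /ø/→[e].
Vowels agree with the last vowel, so the harmony is regressive.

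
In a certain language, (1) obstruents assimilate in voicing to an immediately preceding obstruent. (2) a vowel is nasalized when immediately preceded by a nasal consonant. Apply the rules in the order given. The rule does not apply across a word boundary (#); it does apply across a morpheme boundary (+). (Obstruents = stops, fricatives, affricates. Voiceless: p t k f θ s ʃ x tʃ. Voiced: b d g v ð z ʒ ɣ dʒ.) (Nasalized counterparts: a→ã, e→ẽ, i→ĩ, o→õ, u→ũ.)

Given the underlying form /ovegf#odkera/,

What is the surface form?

[ovegv#odgera]

Rule 1: /f/ after /g/ (voiced) → [v]
Rule 1: /k/ after /d/ (voiced) → [g]
After rule 1: ovegv#odgera
Rule 2: no segment meets the rule's conditions; no change.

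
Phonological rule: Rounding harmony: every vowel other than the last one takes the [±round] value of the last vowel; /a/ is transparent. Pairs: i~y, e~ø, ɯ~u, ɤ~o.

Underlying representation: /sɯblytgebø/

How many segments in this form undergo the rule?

/ɯ/ harmonizes with /ø/ ([+round]) → [u]
/e/ harmonizes with /ø/ ([+round]) → [ø]
2 segments change.

2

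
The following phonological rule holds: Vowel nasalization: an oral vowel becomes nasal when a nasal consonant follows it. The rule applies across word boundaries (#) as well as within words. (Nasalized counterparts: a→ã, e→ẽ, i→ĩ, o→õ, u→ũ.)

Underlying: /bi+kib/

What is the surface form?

no segment meets the rule's conditions; no change.

[bi+kib]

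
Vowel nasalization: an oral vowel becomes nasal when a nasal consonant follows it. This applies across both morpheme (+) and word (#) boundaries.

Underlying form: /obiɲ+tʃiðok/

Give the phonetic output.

[obĩɲ+tʃiðok]

/i/ before nasal /ɲ/ → [ĩ]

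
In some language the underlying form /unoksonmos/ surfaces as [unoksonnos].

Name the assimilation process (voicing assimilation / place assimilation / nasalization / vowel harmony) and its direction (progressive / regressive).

place assimilation, progressive

/m/→[n].
Each target copies a feature from the preceding segment, so the direction is progressive.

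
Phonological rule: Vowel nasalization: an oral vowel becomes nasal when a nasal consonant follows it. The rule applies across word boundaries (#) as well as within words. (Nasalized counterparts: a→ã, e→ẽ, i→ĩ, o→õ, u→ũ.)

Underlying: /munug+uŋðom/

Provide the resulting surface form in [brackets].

[mũnug+ũŋðõm]

/u/ before nasal /n/ → [ũ]
/u/ before nasal /ŋ/ → [ũ]
/o/ before nasal /m/ → [õ]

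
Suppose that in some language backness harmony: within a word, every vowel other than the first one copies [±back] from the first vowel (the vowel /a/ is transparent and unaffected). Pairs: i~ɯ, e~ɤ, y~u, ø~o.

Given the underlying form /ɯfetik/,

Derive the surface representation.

/e/ harmonizes with /ɯ/ ([+back]) → [ɤ]
/i/ harmonizes with /ɯ/ ([+back]) → [ɯ]

[ɯfɤtɯk]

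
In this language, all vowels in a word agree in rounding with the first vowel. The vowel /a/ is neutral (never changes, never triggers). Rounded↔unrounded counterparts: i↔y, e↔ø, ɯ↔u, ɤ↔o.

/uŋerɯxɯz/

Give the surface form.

[uŋøruxuz]

/e/ harmonizes with /u/ ([+round]) → [ø]
/ɯ/ harmonizes with /u/ ([+round]) → [u]
/ɯ/ harmonizes with /u/ ([+round]) → [u]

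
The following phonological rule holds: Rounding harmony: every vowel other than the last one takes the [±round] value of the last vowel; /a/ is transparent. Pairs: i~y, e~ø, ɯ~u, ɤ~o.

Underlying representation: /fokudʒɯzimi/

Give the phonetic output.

[fɤkɯdʒɯzimi]

/o/ harmonizes with /i/ ([-round]) → [ɤ]
/u/ harmonizes with /i/ ([-round]) → [ɯ]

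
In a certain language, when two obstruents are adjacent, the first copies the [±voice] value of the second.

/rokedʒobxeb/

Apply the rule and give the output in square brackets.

/b/ before /x/ (voiceless) → [p]

[rokedʒopxeb]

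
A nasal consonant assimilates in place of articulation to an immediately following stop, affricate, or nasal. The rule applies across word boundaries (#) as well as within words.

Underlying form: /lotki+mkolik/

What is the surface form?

/m/ before /k/ (velar) → [ŋ]

[lotki+ŋkolik]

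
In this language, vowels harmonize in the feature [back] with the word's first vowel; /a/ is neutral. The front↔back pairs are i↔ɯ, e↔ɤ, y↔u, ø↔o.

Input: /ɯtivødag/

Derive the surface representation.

[ɯtɯvodag]

/i/ harmonizes with /ɯ/ ([+back]) → [ɯ]
/ø/ harmonizes with /ɯ/ ([+back]) → [o]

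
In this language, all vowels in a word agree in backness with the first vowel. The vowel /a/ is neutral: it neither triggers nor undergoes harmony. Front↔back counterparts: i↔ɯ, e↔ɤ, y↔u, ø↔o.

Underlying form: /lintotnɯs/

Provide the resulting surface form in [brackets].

/o/ harmonizes with /i/ ([-back]) → [ø]
/ɯ/ harmonizes with /i/ ([-back]) → [i]

[lintøtnis]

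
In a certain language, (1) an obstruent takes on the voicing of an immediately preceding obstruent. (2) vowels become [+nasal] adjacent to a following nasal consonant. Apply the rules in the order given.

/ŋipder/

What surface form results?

[ŋipter]

Rule 1: /d/ after /p/ (voiceless) → [t]
After rule 1: ŋipter
Rule 2: no segment meets the rule's conditions; no change.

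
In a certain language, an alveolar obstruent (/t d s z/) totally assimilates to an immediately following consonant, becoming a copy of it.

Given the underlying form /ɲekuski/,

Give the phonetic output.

[ɲekukki]

/s/ before /k/ → [k] (total assimilation)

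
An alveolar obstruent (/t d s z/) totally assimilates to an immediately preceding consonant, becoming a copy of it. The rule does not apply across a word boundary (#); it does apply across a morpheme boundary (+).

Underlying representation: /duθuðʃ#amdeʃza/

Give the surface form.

/d/ after /m/ → [m] (total assimilation)
/z/ after /ʃ/ → [ʃ] (total assimilation)

[duθuðʃ#ammeʃʃa]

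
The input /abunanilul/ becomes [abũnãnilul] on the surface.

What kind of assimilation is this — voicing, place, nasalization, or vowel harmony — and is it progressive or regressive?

nasalization, regressive

/u/→[ũ] /a/→[ã].
Each target copies a feature from the following segment, so the direction is regressive.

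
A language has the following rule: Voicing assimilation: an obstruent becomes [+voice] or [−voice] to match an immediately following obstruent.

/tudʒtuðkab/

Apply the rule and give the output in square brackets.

/dʒ/ before /t/ (voiceless) → [tʃ]
/ð/ before /k/ (voiceless) → [θ]

[tutʃtuθkab]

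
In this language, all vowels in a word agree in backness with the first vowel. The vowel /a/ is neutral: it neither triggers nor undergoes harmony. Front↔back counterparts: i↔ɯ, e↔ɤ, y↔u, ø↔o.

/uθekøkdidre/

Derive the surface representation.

[uθɤkokdɯdrɤ]

/e/ harmonizes with /u/ ([+back]) → [ɤ]
/ø/ harmonizes with /u/ ([+back]) → [o]
/i/ harmonizes with /u/ ([+back]) → [ɯ]
/e/ harmonizes with /u/ ([+back]) → [ɤ]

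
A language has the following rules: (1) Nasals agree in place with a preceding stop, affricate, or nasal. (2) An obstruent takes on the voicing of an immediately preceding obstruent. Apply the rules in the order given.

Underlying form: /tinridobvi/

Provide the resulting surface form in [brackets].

[tinridobvi]

Rule 1: no segment meets the rule's conditions; no change.
After rule 1: tinridobvi
Rule 2: no segment meets the rule's conditions; no change.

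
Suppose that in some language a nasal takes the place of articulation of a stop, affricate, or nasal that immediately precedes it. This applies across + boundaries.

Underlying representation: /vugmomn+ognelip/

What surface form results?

/m/ after /g/ (velar) → [ŋ]
/n/ after /m/ (labial) → [m]
/n/ after /g/ (velar) → [ŋ]

[vugŋomm+ogŋelip]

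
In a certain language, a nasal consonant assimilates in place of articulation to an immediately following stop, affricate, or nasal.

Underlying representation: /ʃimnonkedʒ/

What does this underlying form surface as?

[ʃinnoŋkedʒ]

/m/ before /n/ (alveolar) → [n]
/n/ before /k/ (velar) → [ŋ]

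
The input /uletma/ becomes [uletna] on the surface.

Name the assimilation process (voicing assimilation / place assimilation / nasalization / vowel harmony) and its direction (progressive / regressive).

place assimilation, progressive

/m/→[n].
Each target copies a feature from the preceding segment, so the direction is progressive.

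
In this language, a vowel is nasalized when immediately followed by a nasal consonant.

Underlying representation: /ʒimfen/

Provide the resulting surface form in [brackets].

[ʒĩmfẽn]

/i/ before nasal /m/ → [ĩ]
/e/ before nasal /n/ → [ẽ]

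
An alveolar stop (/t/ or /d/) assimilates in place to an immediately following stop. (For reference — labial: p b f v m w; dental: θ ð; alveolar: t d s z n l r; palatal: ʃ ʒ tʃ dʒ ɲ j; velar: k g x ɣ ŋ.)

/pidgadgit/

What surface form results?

/d/ before /g/ (velar) → [g]
/d/ before /g/ (velar) → [g]

[piggaggit]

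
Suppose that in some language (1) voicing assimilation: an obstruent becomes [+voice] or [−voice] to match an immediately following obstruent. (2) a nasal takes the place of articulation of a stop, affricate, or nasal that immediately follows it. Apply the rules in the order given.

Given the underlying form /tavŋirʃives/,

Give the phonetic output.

Rule 1: no segment meets the rule's conditions; no change.
After rule 1: tavŋirʃives
Rule 2: no segment meets the rule's conditions; no change.

[tavŋirʃives]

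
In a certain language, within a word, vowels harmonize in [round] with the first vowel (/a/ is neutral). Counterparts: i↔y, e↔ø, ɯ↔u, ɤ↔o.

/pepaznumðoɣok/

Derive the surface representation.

[pepaznɯmðɤɣɤk]

/u/ harmonizes with /e/ ([-round]) → [ɯ]
/o/ harmonizes with /e/ ([-round]) → [ɤ]
/o/ harmonizes with /e/ ([-round]) → [ɤ]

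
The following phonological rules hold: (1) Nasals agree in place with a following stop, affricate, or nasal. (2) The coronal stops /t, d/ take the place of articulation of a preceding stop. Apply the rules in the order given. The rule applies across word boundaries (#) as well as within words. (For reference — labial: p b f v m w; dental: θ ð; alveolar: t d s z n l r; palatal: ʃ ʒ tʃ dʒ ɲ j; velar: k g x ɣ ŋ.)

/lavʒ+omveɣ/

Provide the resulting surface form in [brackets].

[lavʒ+omveɣ]

Rule 1: no segment meets the rule's conditions; no change.
After rule 1: lavʒ+omveɣ
Rule 2: no segment meets the rule's conditions; no change.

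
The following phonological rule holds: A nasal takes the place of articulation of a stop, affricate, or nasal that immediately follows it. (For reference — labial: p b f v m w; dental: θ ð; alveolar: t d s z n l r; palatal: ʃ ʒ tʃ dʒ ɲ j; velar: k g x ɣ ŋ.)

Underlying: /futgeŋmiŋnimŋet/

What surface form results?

/ŋ/ before /m/ (labial) → [m]
/ŋ/ before /n/ (alveolar) → [n]
/m/ before /ŋ/ (velar) → [ŋ]

[futgemminniŋŋet]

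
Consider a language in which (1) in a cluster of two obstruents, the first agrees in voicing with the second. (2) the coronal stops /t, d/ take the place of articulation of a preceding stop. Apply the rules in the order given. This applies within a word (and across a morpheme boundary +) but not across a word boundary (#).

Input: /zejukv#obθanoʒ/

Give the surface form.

[zejugv#opθanoʒ]

Rule 1: /k/ before /v/ (voiced) → [g]
Rule 1: /b/ before /θ/ (voiceless) → [p]
After rule 1: zejugv#opθanoʒ
Rule 2: no segment meets the rule's conditions; no change.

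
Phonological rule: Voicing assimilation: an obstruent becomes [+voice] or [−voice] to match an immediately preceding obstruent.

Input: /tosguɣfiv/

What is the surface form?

[toskuɣviv]

/g/ after /s/ (voiceless) → [k]
/f/ after /ɣ/ (voiced) → [v]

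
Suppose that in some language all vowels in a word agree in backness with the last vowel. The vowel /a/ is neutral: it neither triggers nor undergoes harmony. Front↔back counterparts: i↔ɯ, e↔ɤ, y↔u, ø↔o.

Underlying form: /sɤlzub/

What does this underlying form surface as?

[sɤlzub]

no segment meets the rule's conditions; no change.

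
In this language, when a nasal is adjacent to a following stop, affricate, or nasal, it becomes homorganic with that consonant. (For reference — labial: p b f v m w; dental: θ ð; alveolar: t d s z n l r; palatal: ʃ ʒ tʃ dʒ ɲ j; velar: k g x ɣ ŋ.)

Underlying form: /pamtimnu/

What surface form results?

[pantinnu]

/m/ before /t/ (alveolar) → [n]
/m/ before /n/ (alveolar) → [n]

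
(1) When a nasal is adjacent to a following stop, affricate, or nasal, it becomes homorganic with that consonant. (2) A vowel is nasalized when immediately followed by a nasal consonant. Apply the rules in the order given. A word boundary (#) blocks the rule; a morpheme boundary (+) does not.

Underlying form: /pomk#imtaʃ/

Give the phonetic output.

[põŋk#ĩntaʃ]

Rule 1: /m/ before /k/ (velar) → [ŋ]
Rule 1: /m/ before /t/ (alveolar) → [n]
After rule 1: poŋk#intaʃ
Rule 2: /o/ before nasal /ŋ/ → [õ]
Rule 2: /i/ before nasal /n/ → [ĩ]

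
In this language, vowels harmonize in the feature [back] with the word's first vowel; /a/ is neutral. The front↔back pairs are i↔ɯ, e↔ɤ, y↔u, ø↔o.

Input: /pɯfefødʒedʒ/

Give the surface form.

[pɯfɤfodʒɤdʒ]

/e/ harmonizes with /ɯ/ ([+back]) → [ɤ]
/ø/ harmonizes with /ɯ/ ([+back]) → [o]
/e/ harmonizes with /ɯ/ ([+back]) → [ɤ]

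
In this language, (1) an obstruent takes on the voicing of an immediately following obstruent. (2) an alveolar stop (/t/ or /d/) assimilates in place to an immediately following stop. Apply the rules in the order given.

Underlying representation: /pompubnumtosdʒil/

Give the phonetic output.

Rule 1: /s/ before /dʒ/ (voiced) → [z]
After rule 1: pompubnumtozdʒil
Rule 2: no segment meets the rule's conditions; no change.

[pompubnumtozdʒil]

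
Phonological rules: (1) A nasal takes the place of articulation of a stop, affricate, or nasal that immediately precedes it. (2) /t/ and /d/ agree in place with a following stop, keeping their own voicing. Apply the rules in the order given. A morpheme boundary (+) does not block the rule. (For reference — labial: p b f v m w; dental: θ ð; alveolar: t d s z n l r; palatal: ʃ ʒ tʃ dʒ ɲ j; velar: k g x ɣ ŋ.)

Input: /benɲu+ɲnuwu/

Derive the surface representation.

[bennu+ɲɲuwu]

Rule 1: /ɲ/ after /n/ (alveolar) → [n]
Rule 1: /n/ after /ɲ/ (palatal) → [ɲ]
After rule 1: bennu+ɲɲuwu
Rule 2: no segment meets the rule's conditions; no change.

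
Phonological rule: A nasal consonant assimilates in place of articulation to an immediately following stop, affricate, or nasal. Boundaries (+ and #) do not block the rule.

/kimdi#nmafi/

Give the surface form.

/m/ before /d/ (alveolar) → [n]
/n/ before /m/ (labial) → [m]

[kindi#mmafi]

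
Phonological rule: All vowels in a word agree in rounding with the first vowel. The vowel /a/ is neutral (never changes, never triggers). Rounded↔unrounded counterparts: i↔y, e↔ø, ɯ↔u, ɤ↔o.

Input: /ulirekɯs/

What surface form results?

/i/ harmonizes with /u/ ([+round]) → [y]
/e/ harmonizes with /u/ ([+round]) → [ø]
/ɯ/ harmonizes with /u/ ([+round]) → [u]

[ulyrøkus]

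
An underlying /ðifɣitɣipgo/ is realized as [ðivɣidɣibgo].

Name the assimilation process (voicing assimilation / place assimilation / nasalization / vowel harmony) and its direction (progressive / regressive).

/f/→[v] /t/→[d] /p/→[b].
Each target copies a feature from the following segment, so the direction is regressive.

voicing assimilation, regressive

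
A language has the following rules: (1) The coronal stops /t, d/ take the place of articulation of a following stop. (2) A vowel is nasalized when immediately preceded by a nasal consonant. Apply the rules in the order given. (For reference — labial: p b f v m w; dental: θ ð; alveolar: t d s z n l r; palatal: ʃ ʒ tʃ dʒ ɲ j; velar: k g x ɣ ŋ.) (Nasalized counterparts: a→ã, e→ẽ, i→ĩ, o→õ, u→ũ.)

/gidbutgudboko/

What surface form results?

Rule 1: /d/ before /b/ (labial) → [b]
Rule 1: /t/ before /g/ (velar) → [k]
Rule 1: /d/ before /b/ (labial) → [b]
After rule 1: gibbukgubboko
Rule 2: no segment meets the rule's conditions; no change.

[gibbukgubboko]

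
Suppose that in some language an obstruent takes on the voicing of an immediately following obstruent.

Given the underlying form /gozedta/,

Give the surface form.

/d/ before /t/ (voiceless) → [t]

[gozetta]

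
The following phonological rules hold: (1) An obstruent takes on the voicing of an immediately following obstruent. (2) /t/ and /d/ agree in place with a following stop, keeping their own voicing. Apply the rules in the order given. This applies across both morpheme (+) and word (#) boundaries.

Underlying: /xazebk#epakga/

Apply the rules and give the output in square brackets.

Rule 1: /b/ before /k/ (voiceless) → [p]
Rule 1: /k/ before /g/ (voiced) → [g]
After rule 1: xazepk#epagga
Rule 2: no segment meets the rule's conditions; no change.

[xazepk#epagga]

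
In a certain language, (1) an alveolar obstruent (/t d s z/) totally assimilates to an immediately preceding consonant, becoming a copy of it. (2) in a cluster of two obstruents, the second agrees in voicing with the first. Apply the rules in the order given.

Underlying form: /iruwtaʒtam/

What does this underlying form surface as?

[iruwwaʒʒam]

Rule 1: /t/ after /w/ → [w] (total assimilation)
Rule 1: /t/ after /ʒ/ → [ʒ] (total assimilation)
After rule 1: iruwwaʒʒam
Rule 2: no segment meets the rule's conditions; no change.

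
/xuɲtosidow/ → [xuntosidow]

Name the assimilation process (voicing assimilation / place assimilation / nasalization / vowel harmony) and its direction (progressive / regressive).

/ɲ/→[n].
Each target copies a feature from the following segment, so the direction is regressive.

place assimilation, regressive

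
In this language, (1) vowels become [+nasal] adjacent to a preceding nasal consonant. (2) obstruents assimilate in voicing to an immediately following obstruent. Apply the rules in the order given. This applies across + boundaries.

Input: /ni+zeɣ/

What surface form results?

Rule 1: /i/ after nasal /n/ → [ĩ]
After rule 1: nĩ+zeɣ
Rule 2: no segment meets the rule's conditions; no change.

[nĩ+zeɣ]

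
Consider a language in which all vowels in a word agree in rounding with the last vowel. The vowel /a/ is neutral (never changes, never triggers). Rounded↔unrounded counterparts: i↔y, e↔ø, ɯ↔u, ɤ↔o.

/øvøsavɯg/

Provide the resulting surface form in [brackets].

[evesavɯg]

/ø/ harmonizes with /ɯ/ ([-round]) → [e]
/ø/ harmonizes with /ɯ/ ([-round]) → [e]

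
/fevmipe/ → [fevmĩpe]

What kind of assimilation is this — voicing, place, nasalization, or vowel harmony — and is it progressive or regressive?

/i/→[ĩ].
Each target copies a feature from the preceding segment, so the direction is progressive.

nasalization, progressive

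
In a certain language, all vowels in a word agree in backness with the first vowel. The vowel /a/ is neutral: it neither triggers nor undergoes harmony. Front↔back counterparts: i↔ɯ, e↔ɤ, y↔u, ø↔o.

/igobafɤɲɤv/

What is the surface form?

[igøbafeɲev]

/o/ harmonizes with /i/ ([-back]) → [ø]
/ɤ/ harmonizes with /i/ ([-back]) → [e]
/ɤ/ harmonizes with /i/ ([-back]) → [e]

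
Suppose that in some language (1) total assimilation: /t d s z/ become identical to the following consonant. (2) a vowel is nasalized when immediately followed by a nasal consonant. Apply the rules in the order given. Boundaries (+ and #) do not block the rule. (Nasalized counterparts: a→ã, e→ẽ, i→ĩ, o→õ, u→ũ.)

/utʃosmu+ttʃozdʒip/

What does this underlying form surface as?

[utʃõmmu+tʃtʃodʒdʒip]

Rule 1: /s/ before /m/ → [m] (total assimilation)
Rule 1: /t/ before /tʃ/ → [tʃ] (total assimilation)
Rule 1: /z/ before /dʒ/ → [dʒ] (total assimilation)
After rule 1: utʃommu+tʃtʃodʒdʒip
Rule 2: /o/ before nasal /m/ → [õ]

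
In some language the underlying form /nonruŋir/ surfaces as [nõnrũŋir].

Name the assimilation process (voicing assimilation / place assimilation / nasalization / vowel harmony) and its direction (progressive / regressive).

/o/→[õ] /u/→[ũ].
Each target copies a feature from the following segment, so the direction is regressive.

nasalization, regressive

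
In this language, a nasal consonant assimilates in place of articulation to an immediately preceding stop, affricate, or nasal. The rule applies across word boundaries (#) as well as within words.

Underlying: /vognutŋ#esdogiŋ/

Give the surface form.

/n/ after /g/ (velar) → [ŋ]
/ŋ/ after /t/ (alveolar) → [n]

[vogŋutn#esdogiŋ]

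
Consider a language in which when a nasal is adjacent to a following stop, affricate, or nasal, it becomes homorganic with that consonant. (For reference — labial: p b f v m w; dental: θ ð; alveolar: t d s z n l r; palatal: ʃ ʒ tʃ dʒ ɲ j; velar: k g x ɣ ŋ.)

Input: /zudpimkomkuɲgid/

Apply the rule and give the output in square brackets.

/m/ before /k/ (velar) → [ŋ]
/m/ before /k/ (velar) → [ŋ]
/ɲ/ before /g/ (velar) → [ŋ]

[zudpiŋkoŋkuŋgid]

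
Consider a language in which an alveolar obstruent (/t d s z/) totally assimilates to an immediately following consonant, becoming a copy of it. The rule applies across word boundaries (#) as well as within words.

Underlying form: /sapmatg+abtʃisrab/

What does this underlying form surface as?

[sapmagg+abtʃirrab]

/t/ before /g/ → [g] (total assimilation)
/s/ before /r/ → [r] (total assimilation)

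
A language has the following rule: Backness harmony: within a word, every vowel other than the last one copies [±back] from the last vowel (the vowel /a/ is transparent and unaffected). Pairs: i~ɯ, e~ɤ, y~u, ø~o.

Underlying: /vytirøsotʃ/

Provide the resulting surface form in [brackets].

/y/ harmonizes with /o/ ([+back]) → [u]
/i/ harmonizes with /o/ ([+back]) → [ɯ]
/ø/ harmonizes with /o/ ([+back]) → [o]

[vutɯrosotʃ]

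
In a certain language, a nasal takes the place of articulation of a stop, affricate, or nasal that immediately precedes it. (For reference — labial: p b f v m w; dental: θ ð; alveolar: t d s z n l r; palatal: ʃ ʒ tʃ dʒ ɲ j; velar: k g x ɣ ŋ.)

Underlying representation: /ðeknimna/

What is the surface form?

/n/ after /k/ (velar) → [ŋ]
/n/ after /m/ (labial) → [m]

[ðekŋimma]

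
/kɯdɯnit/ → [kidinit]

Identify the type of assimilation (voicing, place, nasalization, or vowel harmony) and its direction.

/ɯ/→[i] /ɯ/→[i].
Vowels agree with the last vowel, so the harmony is regressive.

vowel harmony, regressive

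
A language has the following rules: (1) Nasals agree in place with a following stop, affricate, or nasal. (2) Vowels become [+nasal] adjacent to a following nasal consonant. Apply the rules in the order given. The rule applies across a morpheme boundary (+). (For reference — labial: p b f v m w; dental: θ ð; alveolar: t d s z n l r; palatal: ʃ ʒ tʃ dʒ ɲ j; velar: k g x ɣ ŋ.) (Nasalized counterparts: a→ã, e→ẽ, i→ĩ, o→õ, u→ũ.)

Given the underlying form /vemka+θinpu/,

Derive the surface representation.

[vẽŋka+θĩmpu]

Rule 1: /m/ before /k/ (velar) → [ŋ]
Rule 1: /n/ before /p/ (labial) → [m]
After rule 1: veŋka+θimpu
Rule 2: /e/ before nasal /ŋ/ → [ẽ]
Rule 2: /i/ before nasal /m/ → [ĩ]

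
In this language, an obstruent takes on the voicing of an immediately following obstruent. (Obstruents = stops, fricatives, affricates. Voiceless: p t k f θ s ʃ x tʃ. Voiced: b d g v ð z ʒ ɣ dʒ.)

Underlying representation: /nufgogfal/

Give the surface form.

/f/ before /g/ (voiced) → [v]
/g/ before /f/ (voiceless) → [k]

[nuvgokfal]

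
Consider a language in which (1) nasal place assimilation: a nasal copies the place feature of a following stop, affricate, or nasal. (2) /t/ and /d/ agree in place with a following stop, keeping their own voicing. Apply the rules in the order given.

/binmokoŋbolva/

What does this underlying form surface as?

[bimmokombolva]

Rule 1: /n/ before /m/ (labial) → [m]
Rule 1: /ŋ/ before /b/ (labial) → [m]
After rule 1: bimmokombolva
Rule 2: no segment meets the rule's conditions; no change.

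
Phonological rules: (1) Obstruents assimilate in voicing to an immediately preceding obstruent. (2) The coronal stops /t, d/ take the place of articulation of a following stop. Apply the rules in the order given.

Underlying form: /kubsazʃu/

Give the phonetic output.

Rule 1: /s/ after /b/ (voiced) → [z]
Rule 1: /ʃ/ after /z/ (voiced) → [ʒ]
After rule 1: kubzazʒu
Rule 2: no segment meets the rule's conditions; no change.

[kubzazʒu]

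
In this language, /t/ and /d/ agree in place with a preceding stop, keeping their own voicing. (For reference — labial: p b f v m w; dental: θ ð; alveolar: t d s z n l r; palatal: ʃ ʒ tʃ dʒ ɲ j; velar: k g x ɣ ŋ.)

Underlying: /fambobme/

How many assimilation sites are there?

0

No segment meets the rule's conditions.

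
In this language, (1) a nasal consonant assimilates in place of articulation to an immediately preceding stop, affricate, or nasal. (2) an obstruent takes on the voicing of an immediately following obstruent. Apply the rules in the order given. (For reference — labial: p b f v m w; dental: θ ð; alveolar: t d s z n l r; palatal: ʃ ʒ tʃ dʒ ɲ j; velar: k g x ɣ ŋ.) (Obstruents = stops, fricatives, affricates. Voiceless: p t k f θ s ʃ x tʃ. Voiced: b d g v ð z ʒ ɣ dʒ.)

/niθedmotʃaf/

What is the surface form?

Rule 1: /m/ after /d/ (alveolar) → [n]
After rule 1: niθednotʃaf
Rule 2: no segment meets the rule's conditions; no change.

[niθednotʃaf]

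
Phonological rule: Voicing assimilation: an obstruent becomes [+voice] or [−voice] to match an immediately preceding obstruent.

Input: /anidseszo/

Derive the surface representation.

/s/ after /d/ (voiced) → [z]
/z/ after /s/ (voiceless) → [s]

[anidzesso]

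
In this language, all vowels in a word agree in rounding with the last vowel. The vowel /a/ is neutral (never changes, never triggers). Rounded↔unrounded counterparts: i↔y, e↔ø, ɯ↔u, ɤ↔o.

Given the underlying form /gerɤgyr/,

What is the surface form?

/e/ harmonizes with /y/ ([+round]) → [ø]
/ɤ/ harmonizes with /y/ ([+round]) → [o]

[gørogyr]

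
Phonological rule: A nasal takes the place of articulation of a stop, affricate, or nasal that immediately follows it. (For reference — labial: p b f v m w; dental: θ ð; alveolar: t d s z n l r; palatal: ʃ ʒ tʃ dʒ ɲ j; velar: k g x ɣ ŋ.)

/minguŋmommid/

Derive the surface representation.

/n/ before /g/ (velar) → [ŋ]
/ŋ/ before /m/ (labial) → [m]

[miŋgummommid]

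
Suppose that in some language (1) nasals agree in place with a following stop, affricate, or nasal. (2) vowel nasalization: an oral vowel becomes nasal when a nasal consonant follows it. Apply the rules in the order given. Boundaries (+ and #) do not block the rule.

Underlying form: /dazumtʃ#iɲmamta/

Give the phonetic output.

[dazũɲtʃ#ĩmmãnta]

Rule 1: /m/ before /tʃ/ (palatal) → [ɲ]
Rule 1: /ɲ/ before /m/ (labial) → [m]
Rule 1: /m/ before /t/ (alveolar) → [n]
After rule 1: dazuɲtʃ#immanta
Rule 2: /u/ before nasal /ɲ/ → [ũ]
Rule 2: /i/ before nasal /m/ → [ĩ]
Rule 2: /a/ before nasal /n/ → [ã]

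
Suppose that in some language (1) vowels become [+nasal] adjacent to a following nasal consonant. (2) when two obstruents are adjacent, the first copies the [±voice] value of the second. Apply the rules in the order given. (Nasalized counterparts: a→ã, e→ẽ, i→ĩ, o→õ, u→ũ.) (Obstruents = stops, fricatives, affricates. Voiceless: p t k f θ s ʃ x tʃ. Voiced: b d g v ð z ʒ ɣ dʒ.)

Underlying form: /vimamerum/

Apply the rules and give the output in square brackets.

[vĩmãmerũm]

Rule 1: /i/ before nasal /m/ → [ĩ]
Rule 1: /a/ before nasal /m/ → [ã]
Rule 1: /u/ before nasal /m/ → [ũ]
After rule 1: vĩmãmerũm
Rule 2: no segment meets the rule's conditions; no change.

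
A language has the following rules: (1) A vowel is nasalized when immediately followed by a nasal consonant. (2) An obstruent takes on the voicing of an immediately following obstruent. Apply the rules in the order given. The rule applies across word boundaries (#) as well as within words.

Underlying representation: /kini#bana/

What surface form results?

Rule 1: /i/ before nasal /n/ → [ĩ]
Rule 1: /a/ before nasal /n/ → [ã]
After rule 1: kĩni#bãna
Rule 2: no segment meets the rule's conditions; no change.

[kĩni#bãna]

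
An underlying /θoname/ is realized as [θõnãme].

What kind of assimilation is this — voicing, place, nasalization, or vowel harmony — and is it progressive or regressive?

nasalization, regressive

/o/→[õ] /a/→[ã].
Each target copies a feature from the following segment, so the direction is regressive.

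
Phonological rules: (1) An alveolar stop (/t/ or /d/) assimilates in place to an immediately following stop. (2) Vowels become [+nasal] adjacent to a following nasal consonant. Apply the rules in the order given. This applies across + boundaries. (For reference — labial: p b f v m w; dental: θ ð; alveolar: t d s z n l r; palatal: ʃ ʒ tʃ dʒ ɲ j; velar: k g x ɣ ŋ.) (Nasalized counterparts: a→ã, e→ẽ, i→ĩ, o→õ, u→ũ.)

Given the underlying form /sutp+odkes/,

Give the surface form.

Rule 1: /t/ before /p/ (labial) → [p]
Rule 1: /d/ before /k/ (velar) → [g]
After rule 1: supp+ogkes
Rule 2: no segment meets the rule's conditions; no change.

[supp+ogkes]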